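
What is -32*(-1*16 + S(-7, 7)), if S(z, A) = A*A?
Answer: -1056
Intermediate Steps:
S(z, A) = A²
-32*(-1*16 + S(-7, 7)) = -32*(-1*16 + 7²) = -32*(-16 + 49) = -32*33 = -1056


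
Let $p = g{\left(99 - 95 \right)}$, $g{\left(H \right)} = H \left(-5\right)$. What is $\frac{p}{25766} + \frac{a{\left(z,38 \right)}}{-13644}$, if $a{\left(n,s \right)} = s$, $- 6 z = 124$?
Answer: $- \frac{312997}{87887826} \approx -0.0035613$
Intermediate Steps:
$z = - \frac{62}{3}$ ($z = \left(- \frac{1}{6}\right) 124 = - \frac{62}{3} \approx -20.667$)
$g{\left(H \right)} = - 5 H$
$p = -20$ ($p = - 5 \left(99 - 95\right) = \left(-5\right) 4 = -20$)
$\frac{p}{25766} + \frac{a{\left(z,38 \right)}}{-13644} = - \frac{20}{25766} + \frac{38}{-13644} = \left(-20\right) \frac{1}{25766} + 38 \left(- \frac{1}{13644}\right) = - \frac{10}{12883} - \frac{19}{6822} = - \frac{312997}{87887826}$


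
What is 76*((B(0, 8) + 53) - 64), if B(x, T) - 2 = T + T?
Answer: 532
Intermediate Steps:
B(x, T) = 2 + 2*T (B(x, T) = 2 + (T + T) = 2 + 2*T)
76*((B(0, 8) + 53) - 64) = 76*(((2 + 2*8) + 53) - 64) = 76*(((2 + 16) + 53) - 64) = 76*((18 + 53) - 64) = 76*(71 - 64) = 76*7 = 532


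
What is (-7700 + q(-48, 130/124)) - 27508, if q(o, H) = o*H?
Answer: -1093008/31 ≈ -35258.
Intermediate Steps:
q(o, H) = H*o
(-7700 + q(-48, 130/124)) - 27508 = (-7700 + (130/124)*(-48)) - 27508 = (-7700 + (130*(1/124))*(-48)) - 27508 = (-7700 + (65/62)*(-48)) - 27508 = (-7700 - 1560/31) - 27508 = -240260/31 - 27508 = -1093008/31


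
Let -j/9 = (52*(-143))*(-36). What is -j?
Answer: 2409264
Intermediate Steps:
j = -2409264 (j = -9*52*(-143)*(-36) = -(-66924)*(-36) = -9*267696 = -2409264)
-j = -1*(-2409264) = 2409264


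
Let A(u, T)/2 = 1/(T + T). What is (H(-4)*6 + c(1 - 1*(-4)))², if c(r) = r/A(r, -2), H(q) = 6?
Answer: 676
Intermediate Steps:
A(u, T) = 1/T (A(u, T) = 2/(T + T) = 2/((2*T)) = 2*(1/(2*T)) = 1/T)
c(r) = -2*r (c(r) = r/(1/(-2)) = r/(-½) = r*(-2) = -2*r)
(H(-4)*6 + c(1 - 1*(-4)))² = (6*6 - 2*(1 - 1*(-4)))² = (36 - 2*(1 + 4))² = (36 - 2*5)² = (36 - 10)² = 26² = 676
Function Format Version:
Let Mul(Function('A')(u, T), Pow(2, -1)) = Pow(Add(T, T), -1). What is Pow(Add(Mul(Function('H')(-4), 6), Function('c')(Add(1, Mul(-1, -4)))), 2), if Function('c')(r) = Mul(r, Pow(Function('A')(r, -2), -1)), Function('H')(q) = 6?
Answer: 676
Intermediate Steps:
Function('A')(u, T) = Pow(T, -1) (Function('A')(u, T) = Mul(2, Pow(Add(T, T), -1)) = Mul(2, Pow(Mul(2, T), -1)) = Mul(2, Mul(Rational(1, 2), Pow(T, -1))) = Pow(T, -1))
Function('c')(r) = Mul(-2, r) (Function('c')(r) = Mul(r, Pow(Pow(-2, -1), -1)) = Mul(r, Pow(Rational(-1, 2), -1)) = Mul(r, -2) = Mul(-2, r))
Pow(Add(Mul(Function('H')(-4), 6), Function('c')(Add(1, Mul(-1, -4)))), 2) = Pow(Add(Mul(6, 6), Mul(-2, Add(1, Mul(-1, -4)))), 2) = Pow(Add(36, Mul(-2, Add(1, 4))), 2) = Pow(Add(36, Mul(-2, 5)), 2) = Pow(Add(36, -10), 2) = Pow(26, 2) = 676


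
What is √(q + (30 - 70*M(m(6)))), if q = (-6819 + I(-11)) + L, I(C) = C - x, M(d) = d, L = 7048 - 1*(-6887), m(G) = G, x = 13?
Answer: √6702 ≈ 81.866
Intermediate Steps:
L = 13935 (L = 7048 + 6887 = 13935)
I(C) = -13 + C (I(C) = C - 1*13 = C - 13 = -13 + C)
q = 7092 (q = (-6819 + (-13 - 11)) + 13935 = (-6819 - 24) + 13935 = -6843 + 13935 = 7092)
√(q + (30 - 70*M(m(6)))) = √(7092 + (30 - 70*6)) = √(7092 + (30 - 420)) = √(7092 - 390) = √6702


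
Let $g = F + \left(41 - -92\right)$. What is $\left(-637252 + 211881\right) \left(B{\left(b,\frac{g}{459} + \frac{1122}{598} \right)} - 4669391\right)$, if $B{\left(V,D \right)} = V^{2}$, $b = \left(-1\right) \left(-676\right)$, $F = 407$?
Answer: $1791839180965$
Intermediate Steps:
$g = 540$ ($g = 407 + \left(41 - -92\right) = 407 + \left(41 + 92\right) = 407 + 133 = 540$)
$b = 676$
$\left(-637252 + 211881\right) \left(B{\left(b,\frac{g}{459} + \frac{1122}{598} \right)} - 4669391\right) = \left(-637252 + 211881\right) \left(676^{2} - 4669391\right) = - 425371 \left(456976 - 4669391\right) = \left(-425371\right) \left(-4212415\right) = 1791839180965$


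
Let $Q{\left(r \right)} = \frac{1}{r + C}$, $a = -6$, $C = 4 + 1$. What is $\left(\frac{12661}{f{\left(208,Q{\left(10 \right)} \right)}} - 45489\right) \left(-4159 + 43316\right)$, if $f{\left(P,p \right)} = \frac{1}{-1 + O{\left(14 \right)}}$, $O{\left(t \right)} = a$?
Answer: $-5251580212$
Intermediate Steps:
$C = 5$
$O{\left(t \right)} = -6$
$Q{\left(r \right)} = \frac{1}{5 + r}$ ($Q{\left(r \right)} = \frac{1}{r + 5} = \frac{1}{5 + r}$)
$f{\left(P,p \right)} = - \frac{1}{7}$ ($f{\left(P,p \right)} = \frac{1}{-1 - 6} = \frac{1}{-7} = - \frac{1}{7}$)
$\left(\frac{12661}{f{\left(208,Q{\left(10 \right)} \right)}} - 45489\right) \left(-4159 + 43316\right) = \left(\frac{12661}{- \frac{1}{7}} - 45489\right) \left(-4159 + 43316\right) = \left(12661 \left(-7\right) - 45489\right) 39157 = \left(-88627 - 45489\right) 39157 = \left(-134116\right) 39157 = -5251580212$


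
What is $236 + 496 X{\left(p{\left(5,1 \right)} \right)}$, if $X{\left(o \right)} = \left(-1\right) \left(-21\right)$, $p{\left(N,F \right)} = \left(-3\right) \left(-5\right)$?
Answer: $10652$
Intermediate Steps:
$p{\left(N,F \right)} = 15$
$X{\left(o \right)} = 21$
$236 + 496 X{\left(p{\left(5,1 \right)} \right)} = 236 + 496 \cdot 21 = 236 + 10416 = 10652$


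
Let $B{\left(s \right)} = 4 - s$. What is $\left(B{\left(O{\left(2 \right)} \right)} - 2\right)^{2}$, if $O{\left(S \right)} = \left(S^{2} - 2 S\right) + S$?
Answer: $0$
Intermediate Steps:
$O{\left(S \right)} = S^{2} - S$
$\left(B{\left(O{\left(2 \right)} \right)} - 2\right)^{2} = \left(\left(4 - 2 \left(-1 + 2\right)\right) - 2\right)^{2} = \left(\left(4 - 2 \cdot 1\right) - 2\right)^{2} = \left(\left(4 - 2\right) - 2\right)^{2} = \left(2 - 2\right)^{2} = 0^{2} = 0$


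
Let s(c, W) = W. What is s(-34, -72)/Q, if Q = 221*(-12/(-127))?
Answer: -762/221 ≈ -3.4480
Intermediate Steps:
Q = 2652/127 (Q = 221*(-12*(-1/127)) = 221*(12/127) = 2652/127 ≈ 20.882)
s(-34, -72)/Q = -72/2652/127 = -72*127/2652 = -762/221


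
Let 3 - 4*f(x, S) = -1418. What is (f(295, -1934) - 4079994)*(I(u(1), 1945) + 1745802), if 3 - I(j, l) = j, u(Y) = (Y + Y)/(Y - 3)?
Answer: -14244515615165/2 ≈ -7.1223e+12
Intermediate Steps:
u(Y) = 2*Y/(-3 + Y) (u(Y) = (2*Y)/(-3 + Y) = 2*Y/(-3 + Y))
f(x, S) = 1421/4 (f(x, S) = 3/4 - 1/4*(-1418) = 3/4 + 709/2 = 1421/4)
I(j, l) = 3 - j
(f(295, -1934) - 4079994)*(I(u(1), 1945) + 1745802) = (1421/4 - 4079994)*((3 - 2/(-3 + 1)) + 1745802) = -16318555*((3 - 2/(-2)) + 1745802)/4 = -16318555*((3 - 2*(-1)/2) + 1745802)/4 = -16318555*((3 - 1*(-1)) + 1745802)/4 = -16318555*((3 + 1) + 1745802)/4 = -16318555*(4 + 1745802)/4 = -16318555/4*1745806 = -14244515615165/2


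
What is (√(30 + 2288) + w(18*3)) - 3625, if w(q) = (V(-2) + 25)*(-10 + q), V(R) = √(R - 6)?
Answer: -2525 + √2318 + 88*I*√2 ≈ -2476.9 + 124.45*I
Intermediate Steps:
V(R) = √(-6 + R)
w(q) = (-10 + q)*(25 + 2*I*√2) (w(q) = (√(-6 - 2) + 25)*(-10 + q) = (√(-8) + 25)*(-10 + q) = (2*I*√2 + 25)*(-10 + q) = (25 + 2*I*√2)*(-10 + q) = (-10 + q)*(25 + 2*I*√2))
(√(30 + 2288) + w(18*3)) - 3625 = (√(30 + 2288) + (-250 + 25*(18*3) - 20*I*√2 + 2*I*(18*3)*√2)) - 3625 = (√2318 + (-250 + 25*54 - 20*I*√2 + 2*I*54*√2)) - 3625 = (√2318 + (-250 + 1350 - 20*I*√2 + 108*I*√2)) - 3625 = (√2318 + (1100 + 88*I*√2)) - 3625 = (1100 + √2318 + 88*I*√2) - 3625 = -2525 + √2318 + 88*I*√2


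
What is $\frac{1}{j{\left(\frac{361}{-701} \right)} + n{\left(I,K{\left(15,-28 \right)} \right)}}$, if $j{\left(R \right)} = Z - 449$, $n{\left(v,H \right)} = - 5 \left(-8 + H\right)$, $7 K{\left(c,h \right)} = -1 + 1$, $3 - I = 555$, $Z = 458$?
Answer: $\frac{1}{49} \approx 0.020408$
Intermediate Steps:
$I = -552$ ($I = 3 - 555 = -552$)
$K{\left(c,h \right)} = 0$ ($K{\left(c,h \right)} = \frac{-1 + 1}{7} = \frac{1}{7} \cdot 0 = 0$)
$n{\left(v,H \right)} = 40 - 5 H$
$j{\left(R \right)} = 9$ ($j{\left(R \right)} = 458 - 449 = 9$)
$\frac{1}{j{\left(\frac{361}{-701} \right)} + n{\left(I,K{\left(15,-28 \right)} \right)}} = \frac{1}{9 + \left(40 - 0\right)} = \frac{1}{9 + \left(40 + 0\right)} = \frac{1}{9 + 40} = \frac{1}{49}$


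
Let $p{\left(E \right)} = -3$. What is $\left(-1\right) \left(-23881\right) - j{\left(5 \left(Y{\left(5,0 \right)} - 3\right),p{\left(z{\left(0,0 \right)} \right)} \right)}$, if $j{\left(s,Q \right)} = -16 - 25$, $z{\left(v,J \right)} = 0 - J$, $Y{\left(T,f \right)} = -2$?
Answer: $23922$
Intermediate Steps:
$z{\left(v,J \right)} = - J$
$j{\left(s,Q \right)} = -41$
$\left(-1\right) \left(-23881\right) - j{\left(5 \left(Y{\left(5,0 \right)} - 3\right),p{\left(z{\left(0,0 \right)} \right)} \right)} = \left(-1\right) \left(-23881\right) - -41 = 23881 + 41 = 23922$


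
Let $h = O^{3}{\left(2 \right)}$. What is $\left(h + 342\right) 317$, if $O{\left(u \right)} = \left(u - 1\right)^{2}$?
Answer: $108731$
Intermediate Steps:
$O{\left(u \right)} = \left(-1 + u\right)^{2}$
$h = 1$ ($h = \left(\left(-1 + 2\right)^{2}\right)^{3} = \left(1^{2}\right)^{3} = 1^{3} = 1$)
$\left(h + 342\right) 317 = \left(1 + 342\right) 317 = 343 \cdot 317 = 108731$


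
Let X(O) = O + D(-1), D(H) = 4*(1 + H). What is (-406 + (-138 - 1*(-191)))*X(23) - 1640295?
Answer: -1648414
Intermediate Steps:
D(H) = 4 + 4*H
X(O) = O (X(O) = O + (4 + 4*(-1)) = O + (4 - 4) = O + 0 = O)
(-406 + (-138 - 1*(-191)))*X(23) - 1640295 = (-406 + (-138 - 1*(-191)))*23 - 1640295 = (-406 + (-138 + 191))*23 - 1640295 = (-406 + 53)*23 - 1640295 = -353*23 - 1640295 = -8119 - 1640295 = -1648414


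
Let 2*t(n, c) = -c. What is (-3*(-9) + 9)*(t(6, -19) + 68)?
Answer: 2790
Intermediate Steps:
t(n, c) = -c/2 (t(n, c) = (-c)/2 = -c/2)
(-3*(-9) + 9)*(t(6, -19) + 68) = (-3*(-9) + 9)*(-½*(-19) + 68) = (27 + 9)*(19/2 + 68) = 36*(155/2) = 2790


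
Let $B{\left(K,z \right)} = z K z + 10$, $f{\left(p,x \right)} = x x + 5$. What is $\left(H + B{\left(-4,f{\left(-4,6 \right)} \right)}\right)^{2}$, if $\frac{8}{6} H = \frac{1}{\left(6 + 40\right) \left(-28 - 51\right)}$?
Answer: $\frac{9524726834415849}{211295296} \approx 4.5078 \cdot 10^{7}$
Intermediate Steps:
$f{\left(p,x \right)} = 5 + x^{2}$ ($f{\left(p,x \right)} = x^{2} + 5 = 5 + x^{2}$)
$B{\left(K,z \right)} = 10 + K z^{2}$ ($B{\left(K,z \right)} = K z z + 10 = K z^{2} + 10 = 10 + K z^{2}$)
$H = - \frac{3}{14536}$ ($H = \frac{3}{4 \left(6 + 40\right) \left(-28 - 51\right)} = \frac{3}{4 \cdot 46 \left(-79\right)} = \frac{3}{4 \left(-3634\right)} = \frac{3}{4} \left(- \frac{1}{3634}\right) = - \frac{3}{14536} \approx -0.00020638$)
$\left(H + B{\left(-4,f{\left(-4,6 \right)} \right)}\right)^{2} = \left(- \frac{3}{14536} + \left(10 - 4 \left(5 + 6^{2}\right)^{2}\right)\right)^{2} = \left(- \frac{3}{14536} + \left(10 - 4 \left(5 + 36\right)^{2}\right)\right)^{2} = \left(- \frac{3}{14536} + \left(10 - 4 \cdot 41^{2}\right)\right)^{2} = \left(- \frac{3}{14536} + \left(10 - 6724\right)\right)^{2} = \left(- \frac{3}{14536} - 6714\right)^{2} = \left(- \frac{97594707}{14536}\right)^{2} = \frac{9524726834415849}{211295296}$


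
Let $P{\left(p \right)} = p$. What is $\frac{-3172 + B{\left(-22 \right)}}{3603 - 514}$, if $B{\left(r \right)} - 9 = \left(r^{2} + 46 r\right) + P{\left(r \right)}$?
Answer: $- \frac{3713}{3089} \approx -1.202$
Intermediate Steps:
$B{\left(r \right)} = 9 + r^{2} + 47 r$ ($B{\left(r \right)} = 9 + \left(\left(r^{2} + 46 r\right) + r\right) = 9 + \left(r^{2} + 47 r\right) = 9 + r^{2} + 47 r$)
$\frac{-3172 + B{\left(-22 \right)}}{3603 - 514} = \frac{-3172 + \left(9 + \left(-22\right)^{2} + 47 \left(-22\right)\right)}{3603 - 514} = \frac{-3172 + \left(9 + 484 - 1034\right)}{3089} = \left(-3172 - 541\right) \frac{1}{3089} = \left(-3713\right) \frac{1}{3089} = - \frac{3713}{3089}$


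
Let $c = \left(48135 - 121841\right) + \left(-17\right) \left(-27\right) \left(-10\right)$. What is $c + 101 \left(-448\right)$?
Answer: $-123544$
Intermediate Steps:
$c = -78296$ ($c = -73706 + 459 \left(-10\right) = -73706 - 4590 = -78296$)
$c + 101 \left(-448\right) = -78296 + 101 \left(-448\right) = -78296 - 45248 = -123544$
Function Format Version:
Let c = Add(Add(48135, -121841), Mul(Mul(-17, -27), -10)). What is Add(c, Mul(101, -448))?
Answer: -123544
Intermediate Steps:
c = -78296 (c = Add(-73706, Mul(459, -10)) = Add(-73706, -4590) = -78296)
Add(c, Mul(101, -448)) = Add(-78296, Mul(101, -448)) = Add(-78296, -45248) = -123544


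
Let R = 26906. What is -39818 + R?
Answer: -12912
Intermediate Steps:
-39818 + R = -39818 + 26906 = -12912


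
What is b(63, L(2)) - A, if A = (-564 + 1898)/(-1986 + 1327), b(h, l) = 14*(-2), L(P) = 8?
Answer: -17118/659 ≈ -25.976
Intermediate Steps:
b(h, l) = -28
A = -1334/659 (A = 1334/(-659) = 1334*(-1/659) = -1334/659 ≈ -2.0243)
b(63, L(2)) - A = -28 - 1*(-1334/659) = -28 + 1334/659 = -17118/659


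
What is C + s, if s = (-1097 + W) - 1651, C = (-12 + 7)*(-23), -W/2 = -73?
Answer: -2487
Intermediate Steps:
W = 146 (W = -2*(-73) = 146)
C = 115 (C = -5*(-23) = 115)
s = -2602 (s = (-1097 + 146) - 1651 = -951 - 1651 = -2602)
C + s = 115 - 2602 = -2487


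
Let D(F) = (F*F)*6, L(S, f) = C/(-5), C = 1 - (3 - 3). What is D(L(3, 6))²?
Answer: 36/625 ≈ 0.057600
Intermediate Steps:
C = 1 (C = 1 - 1*0 = 1 + 0 = 1)
L(S, f) = -⅕ (L(S, f) = 1/(-5) = 1*(-⅕) = -⅕)
D(F) = 6*F² (D(F) = F²*6 = 6*F²)
D(L(3, 6))² = (6*(-⅕)²)² = (6*(1/25))² = (6/25)² = 36/625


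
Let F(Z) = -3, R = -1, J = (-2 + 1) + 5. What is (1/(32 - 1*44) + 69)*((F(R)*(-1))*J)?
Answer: 827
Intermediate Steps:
J = 4 (J = -1 + 5 = 4)
(1/(32 - 1*44) + 69)*((F(R)*(-1))*J) = (1/(32 - 1*44) + 69)*(-3*(-1)*4) = (1/(32 - 44) + 69)*(3*4) = (1/(-12) + 69)*12 = (-1/12 + 69)*12 = (827/12)*12 = 827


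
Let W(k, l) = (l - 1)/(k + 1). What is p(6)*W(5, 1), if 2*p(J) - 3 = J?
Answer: 0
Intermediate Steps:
W(k, l) = (-1 + l)/(1 + k)
p(J) = 3/2 + J/2
p(6)*W(5, 1) = (3/2 + (1/2)*6)*((-1 + 1)/(1 + 5)) = (3/2 + 3)*(0/6) = 9*((1/6)*0)/2 = (9/2)*0 = 0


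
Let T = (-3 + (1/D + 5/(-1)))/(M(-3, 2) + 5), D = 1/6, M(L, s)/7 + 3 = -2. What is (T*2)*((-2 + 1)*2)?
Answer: -4/15 ≈ -0.26667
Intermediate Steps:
M(L, s) = -35 (M(L, s) = -21 + 7*(-2) = -21 - 14 = -35)
D = 1/6 ≈ 0.16667
T = 1/15 (T = (-3 + (1/(1/6) + 5/(-1)))/(-35 + 5) = (-3 + (1*6 + 5*(-1)))/(-30) = (-3 + (6 - 5))*(-1/30) = (-3 + 1)*(-1/30) = -2*(-1/30) = 1/15 ≈ 0.066667)
(T*2)*((-2 + 1)*2) = ((1/15)*2)*((-2 + 1)*2) = 2*(-1*2)/15 = (2/15)*(-2) = -4/15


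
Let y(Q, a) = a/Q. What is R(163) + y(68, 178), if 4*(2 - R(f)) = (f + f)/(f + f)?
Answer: 297/68 ≈ 4.3676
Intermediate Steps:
R(f) = 7/4 (R(f) = 2 - (f + f)/(4*(f + f)) = 2 - 2*f/(4*(2*f)) = 2 - 2*f*1/(2*f)/4 = 2 - ¼*1 = 2 - ¼ = 7/4)
R(163) + y(68, 178) = 7/4 + 178/68 = 7/4 + 178*(1/68) = 7/4 + 89/34 = 297/68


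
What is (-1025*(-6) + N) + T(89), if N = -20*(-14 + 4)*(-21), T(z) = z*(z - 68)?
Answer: 3819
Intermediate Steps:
T(z) = z*(-68 + z)
N = -4200 (N = -20*(-10)*(-21) = 200*(-21) = -4200)
(-1025*(-6) + N) + T(89) = (-1025*(-6) - 4200) + 89*(-68 + 89) = (6150 - 4200) + 89*21 = 1950 + 1869 = 3819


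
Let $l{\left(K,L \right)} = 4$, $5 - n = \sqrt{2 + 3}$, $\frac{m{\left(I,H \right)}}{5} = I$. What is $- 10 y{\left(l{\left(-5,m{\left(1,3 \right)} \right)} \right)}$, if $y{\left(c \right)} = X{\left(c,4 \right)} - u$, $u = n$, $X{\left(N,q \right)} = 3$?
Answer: $20 - 10 \sqrt{5} \approx -2.3607$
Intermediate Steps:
$m{\left(I,H \right)} = 5 I$
$n = 5 - \sqrt{5}$ ($n = 5 - \sqrt{2 + 3} = 5 - \sqrt{5} \approx 2.7639$)
$u = 5 - \sqrt{5} \approx 2.7639$
$y{\left(c \right)} = -2 + \sqrt{5}$ ($y{\left(c \right)} = 3 - \left(5 - \sqrt{5}\right) = -2 + \sqrt{5}$)
$- 10 y{\left(l{\left(-5,m{\left(1,3 \right)} \right)} \right)} = - 10 \left(-2 + \sqrt{5}\right) = 20 - 10 \sqrt{5}$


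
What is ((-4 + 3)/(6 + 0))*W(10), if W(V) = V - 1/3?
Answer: -29/18 ≈ -1.6111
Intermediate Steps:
W(V) = -⅓ + V (W(V) = V - 1*⅓ = V - ⅓ = -⅓ + V)
((-4 + 3)/(6 + 0))*W(10) = ((-4 + 3)/(6 + 0))*(-⅓ + 10) = -1/6*(29/3) = -1*⅙*(29/3) = -⅙*29/3 = -29/18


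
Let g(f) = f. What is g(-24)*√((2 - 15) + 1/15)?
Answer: -8*I*√2910/5 ≈ -86.311*I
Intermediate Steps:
g(-24)*√((2 - 15) + 1/15) = -24*√((2 - 15) + 1/15) = -24*√(-13 + 1/15) = -8*I*√2910/5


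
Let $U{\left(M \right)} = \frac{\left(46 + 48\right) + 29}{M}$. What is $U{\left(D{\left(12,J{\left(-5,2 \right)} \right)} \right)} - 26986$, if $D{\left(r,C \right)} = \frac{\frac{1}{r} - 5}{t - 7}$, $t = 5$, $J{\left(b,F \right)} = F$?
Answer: $- \frac{1589222}{59} \approx -26936.0$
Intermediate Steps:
$D{\left(r,C \right)} = \frac{5}{2} - \frac{1}{2 r}$ ($D{\left(r,C \right)} = \frac{\frac{1}{r} - 5}{5 - 7} = \frac{-5 + \frac{1}{r}}{-2} = \left(-5 + \frac{1}{r}\right) \left(- \frac{1}{2}\right) = \frac{5}{2} - \frac{1}{2 r}$)
$U{\left(M \right)} = \frac{123}{M}$ ($U{\left(M \right)} = \frac{94 + 29}{M} = \frac{123}{M}$)
$U{\left(D{\left(12,J{\left(-5,2 \right)} \right)} \right)} - 26986 = \frac{123}{\frac{1}{2} \cdot \frac{1}{12} \left(-1 + 5 \cdot 12\right)} - 26986 = \frac{123}{\frac{1}{2} \cdot \frac{1}{12} \left(-1 + 60\right)} - 26986 = \frac{123}{\frac{1}{2} \cdot \frac{1}{12} \cdot 59} - 26986 = \frac{123}{\frac{59}{24}} - 26986 = 123 \cdot \frac{24}{59} - 26986 = \frac{2952}{59} - 26986 = - \frac{1589222}{59}$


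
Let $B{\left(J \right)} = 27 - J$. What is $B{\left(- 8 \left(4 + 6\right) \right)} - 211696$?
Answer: $-211589$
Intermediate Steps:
$B{\left(- 8 \left(4 + 6\right) \right)} - 211696 = \left(27 - - 8 \left(4 + 6\right)\right) - 211696 = \left(27 - \left(-8\right) 10\right) - 211696 = \left(27 - -80\right) - 211696 = \left(27 + 80\right) - 211696 = 107 - 211696 = -211589$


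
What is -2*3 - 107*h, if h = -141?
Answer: 15081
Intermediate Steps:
-2*3 - 107*h = -2*3 - 107*(-141) = -6 + 15087 = 15081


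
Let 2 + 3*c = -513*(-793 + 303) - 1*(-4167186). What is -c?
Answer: -4418554/3 ≈ -1.4729e+6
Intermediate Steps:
c = 4418554/3 (c = -2/3 + (-513*(-793 + 303) - 1*(-4167186))/3 = -2/3 + (-513*(-490) + 4167186)/3 = -2/3 + (251370 + 4167186)/3 = -2/3 + (1/3)*4418556 = -2/3 + 1472852 = 4418554/3 ≈ 1.4729e+6)
-c = -1*4418554/3 = -4418554/3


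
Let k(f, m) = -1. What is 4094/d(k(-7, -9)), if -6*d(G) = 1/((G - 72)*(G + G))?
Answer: -3586344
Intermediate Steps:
d(G) = -1/(12*G*(-72 + G)) (d(G) = -1/((G - 72)*(G + G))/6 = -1/(2*G*(-72 + G))/6 = -1/(12*G*(-72 + G)))
4094/d(k(-7, -9)) = 4094/((-1/12/(-1*(-72 - 1)))) = 4094/((-1/12*(-1)/(-73))) = 4094/((-1/12*(-1)*(-1/73))) = 4094/(-1/876) = 4094*(-876) = -3586344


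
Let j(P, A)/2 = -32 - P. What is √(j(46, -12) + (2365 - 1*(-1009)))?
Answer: √3218 ≈ 56.727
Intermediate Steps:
j(P, A) = -64 - 2*P (j(P, A) = 2*(-32 - P) = -64 - 2*P)
√(j(46, -12) + (2365 - 1*(-1009))) = √((-64 - 2*46) + (2365 - 1*(-1009))) = √((-64 - 92) + (2365 + 1009)) = √(-156 + 3374) = √3218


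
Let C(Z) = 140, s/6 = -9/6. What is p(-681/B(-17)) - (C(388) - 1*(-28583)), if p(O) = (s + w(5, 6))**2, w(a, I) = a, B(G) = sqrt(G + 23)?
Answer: -28707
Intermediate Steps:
B(G) = sqrt(23 + G)
s = -9 (s = 6*(-9/6) = 6*(-9*1/6) = 6*(-3/2) = -9)
p(O) = 16 (p(O) = (-9 + 5)**2 = (-4)**2 = 16)
p(-681/B(-17)) - (C(388) - 1*(-28583)) = 16 - (140 - 1*(-28583)) = 16 - (140 + 28583) = 16 - 1*28723 = 16 - 28723 = -28707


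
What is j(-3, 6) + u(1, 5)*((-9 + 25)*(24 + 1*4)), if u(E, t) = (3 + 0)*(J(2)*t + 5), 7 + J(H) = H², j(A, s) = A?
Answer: -13443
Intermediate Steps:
J(H) = -7 + H²
u(E, t) = 15 - 9*t (u(E, t) = (3 + 0)*((-7 + 2²)*t + 5) = 3*((-7 + 4)*t + 5) = 3*(-3*t + 5) = 3*(5 - 3*t) = 15 - 9*t)
j(-3, 6) + u(1, 5)*((-9 + 25)*(24 + 1*4)) = -3 + (15 - 9*5)*((-9 + 25)*(24 + 1*4)) = -3 + (15 - 45)*(16*(24 + 4)) = -3 - 480*28 = -3 - 30*448 = -3 - 13440 = -13443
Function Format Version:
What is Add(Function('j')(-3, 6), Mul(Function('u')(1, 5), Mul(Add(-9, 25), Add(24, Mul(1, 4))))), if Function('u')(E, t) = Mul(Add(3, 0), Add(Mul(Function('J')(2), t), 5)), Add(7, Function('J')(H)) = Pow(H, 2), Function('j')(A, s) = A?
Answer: -13443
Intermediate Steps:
Function('J')(H) = Add(-7, Pow(H, 2))
Function('u')(E, t) = Add(15, Mul(-9, t)) (Function('u')(E, t) = Mul(Add(3, 0), Add(Mul(Add(-7, Pow(2, 2)), t), 5)) = Mul(3, Add(Mul(Add(-7, 4), t), 5)) = Mul(3, Add(Mul(-3, t), 5)) = Mul(3, Add(5, Mul(-3, t))) = Add(15, Mul(-9, t)))
Add(Function('j')(-3, 6), Mul(Function('u')(1, 5), Mul(Add(-9, 25), Add(24, Mul(1, 4))))) = Add(-3, Mul(Add(15, Mul(-9, 5)), Mul(Add(-9, 25), Add(24, Mul(1, 4))))) = Add(-3, Mul(Add(15, -45), Mul(16, Add(24, 4)))) = Add(-3, Mul(-30, Mul(16, 28))) = Add(-3, Mul(-30, 448)) = Add(-3, -13440) = -13443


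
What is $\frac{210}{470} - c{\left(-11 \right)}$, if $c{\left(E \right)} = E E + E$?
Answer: $- \frac{5149}{47} \approx -109.55$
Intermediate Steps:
$c{\left(E \right)} = E + E^{2}$ ($c{\left(E \right)} = E^{2} + E = E + E^{2}$)
$\frac{210}{470} - c{\left(-11 \right)} = \frac{210}{470} - - 11 \left(1 - 11\right) = 210 \cdot \frac{1}{470} - \left(-11\right) \left(-10\right) = \frac{21}{47} - 110 = - \frac{5149}{47}$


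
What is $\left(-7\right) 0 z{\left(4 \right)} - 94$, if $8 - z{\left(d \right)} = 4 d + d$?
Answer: $-94$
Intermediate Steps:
$z{\left(d \right)} = 8 - 5 d$ ($z{\left(d \right)} = 8 - \left(4 d + d\right) = 8 - 5 d$)
$\left(-7\right) 0 z{\left(4 \right)} - 94 = \left(-7\right) 0 \left(8 - 20\right) - 94 = 0 \left(8 - 20\right) - 94 = 0 \left(-12\right) - 94 = 0 - 94 = -94$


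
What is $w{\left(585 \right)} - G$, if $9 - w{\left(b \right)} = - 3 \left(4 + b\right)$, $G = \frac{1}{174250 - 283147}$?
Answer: $\frac{193401073}{108897} \approx 1776.0$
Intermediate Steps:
$G = - \frac{1}{108897}$ ($G = \frac{1}{-108897} = - \frac{1}{108897} \approx -9.183 \cdot 10^{-6}$)
$w{\left(b \right)} = 21 + 3 b$ ($w{\left(b \right)} = 9 - - 3 \left(4 + b\right) = 9 - \left(-12 - 3 b\right) = 9 + \left(12 + 3 b\right) = 21 + 3 b$)
$w{\left(585 \right)} - G = \left(21 + 3 \cdot 585\right) - - \frac{1}{108897} = \left(21 + 1755\right) + \frac{1}{108897} = 1776 + \frac{1}{108897} = \frac{193401073}{108897}$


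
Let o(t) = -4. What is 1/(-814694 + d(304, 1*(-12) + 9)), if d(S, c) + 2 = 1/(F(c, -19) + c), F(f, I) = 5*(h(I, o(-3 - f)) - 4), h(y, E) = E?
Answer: -43/35031929 ≈ -1.2275e-6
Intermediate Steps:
F(f, I) = -40 (F(f, I) = 5*(-4 - 4) = 5*(-8) = -40)
d(S, c) = -2 + 1/(-40 + c)
1/(-814694 + d(304, 1*(-12) + 9)) = 1/(-814694 + (81 - 2*(1*(-12) + 9))/(-40 + (1*(-12) + 9))) = 1/(-814694 + (81 - 2*(-12 + 9))/(-40 + (-12 + 9))) = 1/(-814694 + (81 - 2*(-3))/(-40 - 3)) = 1/(-814694 + (81 + 6)/(-43)) = 1/(-814694 - 1/43*87) = 1/(-814694 - 87/43) = 1/(-35031929/43) = -43/35031929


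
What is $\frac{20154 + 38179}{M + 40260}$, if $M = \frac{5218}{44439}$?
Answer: $\frac{2592260187}{1789119358} \approx 1.4489$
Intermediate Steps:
$M = \frac{5218}{44439}$ ($M = 5218 \cdot \frac{1}{44439} = \frac{5218}{44439} \approx 0.11742$)
$\frac{20154 + 38179}{M + 40260} = \frac{20154 + 38179}{\frac{5218}{44439} + 40260} = \frac{58333}{\frac{1789119358}{44439}} = 58333 \cdot \frac{44439}{1789119358} = \frac{2592260187}{1789119358}$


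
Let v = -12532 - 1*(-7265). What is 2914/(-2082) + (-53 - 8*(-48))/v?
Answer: -8018590/5482947 ≈ -1.4625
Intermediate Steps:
v = -5267 (v = -12532 + 7265 = -5267)
2914/(-2082) + (-53 - 8*(-48))/v = 2914/(-2082) + (-53 - 8*(-48))/(-5267) = 2914*(-1/2082) + (-53 + 384)*(-1/5267) = -1457/1041 + 331*(-1/5267) = -1457/1041 - 331/5267 = -8018590/5482947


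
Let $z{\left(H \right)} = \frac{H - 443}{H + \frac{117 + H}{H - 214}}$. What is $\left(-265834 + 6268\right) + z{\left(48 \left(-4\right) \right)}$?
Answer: $- \frac{20213963572}{77877} \approx -2.5956 \cdot 10^{5}$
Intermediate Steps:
$z{\left(H \right)} = \frac{-443 + H}{H + \frac{117 + H}{-214 + H}}$
$\left(-265834 + 6268\right) + z{\left(48 \left(-4\right) \right)} = \left(-265834 + 6268\right) + \frac{94802 + \left(48 \left(-4\right)\right)^{2} - 657 \cdot 48 \left(-4\right)}{117 + \left(48 \left(-4\right)\right)^{2} - 213 \cdot 48 \left(-4\right)} = -259566 + \frac{94802 + \left(-192\right)^{2} - -126144}{117 + \left(-192\right)^{2} - -40896} = -259566 + \frac{94802 + 36864 + 126144}{117 + 36864 + 40896} = -259566 + \frac{1}{77877} \cdot 257810 = -259566 + \frac{257810}{77877} = - \frac{20213963572}{77877}$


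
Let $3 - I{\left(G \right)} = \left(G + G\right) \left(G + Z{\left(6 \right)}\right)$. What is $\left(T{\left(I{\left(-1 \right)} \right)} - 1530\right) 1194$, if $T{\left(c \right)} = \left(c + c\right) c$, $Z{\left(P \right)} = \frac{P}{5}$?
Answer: $- \frac{44980368}{25} \approx -1.7992 \cdot 10^{6}$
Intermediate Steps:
$Z{\left(P \right)} = \frac{P}{5}$ ($Z{\left(P \right)} = P \frac{1}{5} = \frac{P}{5}$)
$I{\left(G \right)} = 3 - 2 G \left(\frac{6}{5} + G\right)$ ($I{\left(G \right)} = 3 - \left(G + G\right) \left(G + \frac{1}{5} \cdot 6\right) = 3 - 2 G \left(G + \frac{6}{5}\right) = 3 - 2 G \left(\frac{6}{5} + G\right)$)
$T{\left(c \right)} = 2 c^{2}$ ($T{\left(c \right)} = 2 c c = 2 c^{2}$)
$\left(T{\left(I{\left(-1 \right)} \right)} - 1530\right) 1194 = \left(2 \left(3 - 2 \left(-1\right)^{2} - - \frac{12}{5}\right)^{2} - 1530\right) 1194 = \left(2 \left(3 - 2 + \frac{12}{5}\right)^{2} - 1530\right) 1194 = \left(2 \left(\frac{17}{5}\right)^{2} - 1530\right) 1194 = \left(2 \cdot \frac{289}{25} - 1530\right) 1194 = \left(\frac{578}{25} - 1530\right) 1194 = \left(- \frac{37672}{25}\right) 1194 = - \frac{44980368}{25}$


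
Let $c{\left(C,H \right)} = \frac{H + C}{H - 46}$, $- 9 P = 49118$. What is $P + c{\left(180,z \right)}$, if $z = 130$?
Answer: $- \frac{687187}{126} \approx -5453.9$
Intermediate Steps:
$P = - \frac{49118}{9}$ ($P = \left(- \frac{1}{9}\right) 49118 = - \frac{49118}{9} \approx -5457.6$)
$c{\left(C,H \right)} = \frac{C + H}{-46 + H}$
$P + c{\left(180,z \right)} = - \frac{49118}{9} + \frac{180 + 130}{-46 + 130} = - \frac{49118}{9} + \frac{1}{84} \cdot 310 = - \frac{49118}{9} + \frac{155}{42} = - \frac{687187}{126}$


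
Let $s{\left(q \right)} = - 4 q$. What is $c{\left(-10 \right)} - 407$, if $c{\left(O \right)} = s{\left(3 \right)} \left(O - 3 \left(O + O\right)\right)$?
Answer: $-1007$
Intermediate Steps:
$c{\left(O \right)} = 60 O$ ($c{\left(O \right)} = \left(-4\right) 3 \left(O - 3 \left(O + O\right)\right) = - 12 \left(O - 3 \cdot 2 O\right) = - 12 \left(O - 6 O\right) = - 12 \left(- 5 O\right) = 60 O$)
$c{\left(-10 \right)} - 407 = 60 \left(-10\right) - 407 = -600 - 407 = -1007$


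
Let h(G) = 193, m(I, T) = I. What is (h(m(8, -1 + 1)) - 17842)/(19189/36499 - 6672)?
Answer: 644170851/243502139 ≈ 2.6454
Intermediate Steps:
(h(m(8, -1 + 1)) - 17842)/(19189/36499 - 6672) = (193 - 17842)/(19189/36499 - 6672) = -17649/(19189*(1/36499) - 6672) = -17649/(19189/36499 - 6672) = -17649/(-243502139/36499) = -17649*(-36499/243502139) = 644170851/243502139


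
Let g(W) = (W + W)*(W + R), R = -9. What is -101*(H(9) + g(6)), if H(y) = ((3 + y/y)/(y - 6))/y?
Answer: 97768/27 ≈ 3621.0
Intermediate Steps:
g(W) = 2*W*(-9 + W) (g(W) = (W + W)*(W - 9) = (2*W)*(-9 + W) = 2*W*(-9 + W))
H(y) = 4/(y*(-6 + y)) (H(y) = ((3 + 1)/(-6 + y))/y = (4/(-6 + y))/y = 4/(y*(-6 + y)))
-101*(H(9) + g(6)) = -101*(4/(9*(-6 + 9)) + 2*6*(-9 + 6)) = -101*(4*(1/9)/3 + 2*6*(-3)) = -101*(4*(1/9)*(1/3) - 36) = -101*(4/27 - 36) = -101*(-968/27) = 97768/27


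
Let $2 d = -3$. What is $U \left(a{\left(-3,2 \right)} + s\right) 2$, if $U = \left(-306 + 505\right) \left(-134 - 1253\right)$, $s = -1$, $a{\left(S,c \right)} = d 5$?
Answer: $4692221$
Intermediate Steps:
$d = - \frac{3}{2}$ ($d = \frac{1}{2} \left(-3\right) = - \frac{3}{2} \approx -1.5$)
$a{\left(S,c \right)} = - \frac{15}{2}$ ($a{\left(S,c \right)} = \left(- \frac{3}{2}\right) 5 = - \frac{15}{2}$)
$U = -276013$ ($U = 199 \left(-1387\right) = -276013$)
$U \left(a{\left(-3,2 \right)} + s\right) 2 = - 276013 \left(- \frac{15}{2} - 1\right) 2 = - 276013 \left(\left(- \frac{17}{2}\right) 2\right) = \left(-276013\right) \left(-17\right) = 4692221$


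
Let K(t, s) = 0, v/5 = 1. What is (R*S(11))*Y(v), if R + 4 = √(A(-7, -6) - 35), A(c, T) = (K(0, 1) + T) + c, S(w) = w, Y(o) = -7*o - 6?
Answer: 1804 - 1804*I*√3 ≈ 1804.0 - 3124.6*I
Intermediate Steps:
v = 5 (v = 5*1 = 5)
Y(o) = -6 - 7*o
A(c, T) = T + c (A(c, T) = (0 + T) + c = T + c)
R = -4 + 4*I*√3 (R = -4 + √((-6 - 7) - 35) = -4 + √(-13 - 35) = -4 + √(-48) = -4 + 4*I*√3 ≈ -4.0 + 6.9282*I)
(R*S(11))*Y(v) = ((-4 + 4*I*√3)*11)*(-6 - 7*5) = (-44 + 44*I*√3)*(-6 - 35) = (-44 + 44*I*√3)*(-41) = 1804 - 1804*I*√3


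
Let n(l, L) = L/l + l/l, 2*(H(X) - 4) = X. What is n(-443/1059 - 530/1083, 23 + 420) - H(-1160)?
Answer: 10289348/115671 ≈ 88.954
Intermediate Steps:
H(X) = 4 + X/2
n(l, L) = 1 + L/l (n(l, L) = L/l + 1 = 1 + L/l)
n(-443/1059 - 530/1083, 23 + 420) - H(-1160) = ((23 + 420) + (-443/1059 - 530/1083))/(-443/1059 - 530/1083) - (4 + (1/2)*(-1160)) = (443 + (-443*1/1059 - 530*1/1083))/(-443*1/1059 - 530*1/1083) - (4 - 580) = (443 + (-443/1059 - 530/1083))/(-443/1059 - 530/1083) - 1*(-576) = (443 - 115671/127433)/(-115671/127433) + 576 = -127433/115671*56337148/127433 + 576 = -56337148/115671 + 576 = 10289348/115671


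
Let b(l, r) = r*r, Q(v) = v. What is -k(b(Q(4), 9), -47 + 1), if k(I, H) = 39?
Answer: -39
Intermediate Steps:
b(l, r) = r²
-k(b(Q(4), 9), -47 + 1) = -1*39 = -39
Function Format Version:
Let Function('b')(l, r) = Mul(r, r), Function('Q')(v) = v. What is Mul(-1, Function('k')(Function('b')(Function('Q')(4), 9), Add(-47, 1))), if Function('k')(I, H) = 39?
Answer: -39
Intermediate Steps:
Function('b')(l, r) = Pow(r, 2)
Mul(-1, Function('k')(Function('b')(Function('Q')(4), 9), Add(-47, 1))) = Mul(-1, 39) = -39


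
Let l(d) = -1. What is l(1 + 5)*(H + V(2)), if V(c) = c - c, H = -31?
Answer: 31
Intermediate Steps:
V(c) = 0
l(1 + 5)*(H + V(2)) = -(-31 + 0) = -1*(-31) = 31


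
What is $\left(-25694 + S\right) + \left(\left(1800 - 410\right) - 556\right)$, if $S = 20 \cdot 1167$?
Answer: $-1520$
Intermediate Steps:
$S = 23340$
$\left(-25694 + S\right) + \left(\left(1800 - 410\right) - 556\right) = \left(-25694 + 23340\right) + \left(\left(1800 - 410\right) - 556\right) = -2354 + \left(\left(1800 - 410\right) - 556\right) = -2354 + \left(1390 - 556\right) = -2354 + 834 = -1520$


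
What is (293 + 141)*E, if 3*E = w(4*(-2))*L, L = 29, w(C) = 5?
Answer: 62930/3 ≈ 20977.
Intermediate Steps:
E = 145/3 (E = (5*29)/3 = (⅓)*145 = 145/3 ≈ 48.333)
(293 + 141)*E = (293 + 141)*(145/3) = 434*(145/3) = 62930/3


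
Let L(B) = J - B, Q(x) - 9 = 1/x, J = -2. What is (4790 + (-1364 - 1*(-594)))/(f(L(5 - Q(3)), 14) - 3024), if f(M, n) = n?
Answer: -402/301 ≈ -1.3355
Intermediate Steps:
Q(x) = 9 + 1/x
L(B) = -2 - B
(4790 + (-1364 - 1*(-594)))/(f(L(5 - Q(3)), 14) - 3024) = (4790 + (-1364 - 1*(-594)))/(14 - 3024) = (4790 + (-1364 + 594))/(-3010) = (4790 - 770)*(-1/3010) = 4020*(-1/3010) = -402/301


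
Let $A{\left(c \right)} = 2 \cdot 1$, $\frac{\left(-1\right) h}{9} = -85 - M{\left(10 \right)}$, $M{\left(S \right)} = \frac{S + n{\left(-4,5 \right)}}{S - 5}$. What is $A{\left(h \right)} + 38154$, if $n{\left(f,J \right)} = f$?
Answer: $38156$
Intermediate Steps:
$M{\left(S \right)} = \frac{-4 + S}{-5 + S}$ ($M{\left(S \right)} = \frac{S - 4}{S - 5} = \frac{-4 + S}{-5 + S}$)
$h = \frac{3879}{5}$ ($h = - 9 \left(-85 - \frac{-4 + 10}{-5 + 10}\right) = - 9 \left(-85 - \frac{1}{5} \cdot 6\right) = - 9 \left(-85 - \frac{6}{5}\right) = \left(-9\right) \left(- \frac{431}{5}\right) = \frac{3879}{5} \approx 775.8$)
$A{\left(c \right)} = 2$
$A{\left(h \right)} + 38154 = 2 + 38154 = 38156$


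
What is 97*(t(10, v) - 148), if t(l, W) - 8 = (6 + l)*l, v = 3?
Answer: 1940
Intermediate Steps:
t(l, W) = 8 + l*(6 + l) (t(l, W) = 8 + (6 + l)*l = 8 + l*(6 + l))
97*(t(10, v) - 148) = 97*((8 + 10**2 + 6*10) - 148) = 97*((8 + 100 + 60) - 148) = 97*(168 - 148) = 97*20 = 1940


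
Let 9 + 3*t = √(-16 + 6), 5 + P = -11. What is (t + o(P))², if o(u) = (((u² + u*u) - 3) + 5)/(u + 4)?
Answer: 25195/12 - 275*I*√10/9 ≈ 2099.6 - 96.625*I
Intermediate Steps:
P = -16 (P = -5 - 11 = -16)
t = -3 + I*√10/3 (t = -3 + √(-16 + 6)/3 = -3 + √(-10)/3 = -3 + (I*√10)/3 = -3 + I*√10/3 ≈ -3.0 + 1.0541*I)
o(u) = (2 + 2*u²)/(4 + u) (o(u) = (((u² + u²) - 3) + 5)/(4 + u) = ((2*u² - 3) + 5)/(4 + u) = ((-3 + 2*u²) + 5)/(4 + u) = (2 + 2*u²)/(4 + u))
(t + o(P))² = ((-3 + I*√10/3) + 2*(1 + (-16)²)/(4 - 16))² = ((-3 + I*√10/3) + 2*(1 + 256)/(-12))² = ((-3 + I*√10/3) + 2*(-1/12)*257)² = ((-3 + I*√10/3) - 257/6)² = (-275/6 + I*√10/3)²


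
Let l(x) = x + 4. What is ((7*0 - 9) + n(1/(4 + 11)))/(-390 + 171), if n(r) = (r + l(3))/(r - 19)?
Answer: 1331/31098 ≈ 0.042800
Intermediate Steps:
l(x) = 4 + x
n(r) = (7 + r)/(-19 + r) (n(r) = (r + (4 + 3))/(r - 19) = (r + 7)/(-19 + r) = (7 + r)/(-19 + r))
((7*0 - 9) + n(1/(4 + 11)))/(-390 + 171) = ((7*0 - 9) + (7 + 1/(4 + 11))/(-19 + 1/(4 + 11)))/(-390 + 171) = ((0 - 9) + (7 + 1/15)/(-19 + 1/15))/(-219) = (-9 + (7 + 1/15)/(-19 + 1/15))*(-1/219) = (-9 + (106/15)/(-284/15))*(-1/219) = (-9 - 15/284*106/15)*(-1/219) = (-9 - 53/142)*(-1/219) = -1331/142*(-1/219) = 1331/31098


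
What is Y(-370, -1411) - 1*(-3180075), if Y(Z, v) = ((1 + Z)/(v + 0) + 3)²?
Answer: 6331299277479/1990921 ≈ 3.1801e+6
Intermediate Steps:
Y(Z, v) = (3 + (1 + Z)/v)² (Y(Z, v) = ((1 + Z)/v + 3)² = (3 + (1 + Z)/v)²)
Y(-370, -1411) - 1*(-3180075) = (1 - 370 + 3*(-1411))²/(-1411)² - 1*(-3180075) = (1 - 370 - 4233)²/1990921 + 3180075 = (1/1990921)*(-4602)² + 3180075 = (1/1990921)*21178404 + 3180075 = 21178404/1990921 + 3180075 = 6331299277479/1990921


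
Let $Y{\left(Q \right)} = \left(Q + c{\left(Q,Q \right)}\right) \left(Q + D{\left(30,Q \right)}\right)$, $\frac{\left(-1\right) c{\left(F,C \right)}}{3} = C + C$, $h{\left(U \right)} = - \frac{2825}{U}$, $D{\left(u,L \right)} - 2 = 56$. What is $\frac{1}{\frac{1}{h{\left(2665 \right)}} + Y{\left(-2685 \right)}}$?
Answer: $- \frac{565}{19926123908} \approx -2.8355 \cdot 10^{-8}$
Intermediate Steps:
$D{\left(u,L \right)} = 58$ ($D{\left(u,L \right)} = 2 + 56 = 58$)
$c{\left(F,C \right)} = - 6 C$ ($c{\left(F,C \right)} = - 3 \left(C + C\right) = - 3 \cdot 2 C = - 6 C$)
$Y{\left(Q \right)} = - 5 Q \left(58 + Q\right)$ ($Y{\left(Q \right)} = \left(Q - 6 Q\right) \left(Q + 58\right) = - 5 Q \left(58 + Q\right)$)
$\frac{1}{\frac{1}{h{\left(2665 \right)}} + Y{\left(-2685 \right)}} = \frac{1}{\frac{1}{\left(-2825\right) \frac{1}{2665}} + 5 \left(-2685\right) \left(-58 - -2685\right)} = \frac{1}{\frac{1}{\left(-2825\right) \frac{1}{2665}} + 5 \left(-2685\right) \left(-58 + 2685\right)} = \frac{1}{\frac{1}{- \frac{565}{533}} + 5 \left(-2685\right) 2627} = \frac{1}{- \frac{533}{565} - 35267475} = \frac{1}{- \frac{19926123908}{565}} = - \frac{565}{19926123908}$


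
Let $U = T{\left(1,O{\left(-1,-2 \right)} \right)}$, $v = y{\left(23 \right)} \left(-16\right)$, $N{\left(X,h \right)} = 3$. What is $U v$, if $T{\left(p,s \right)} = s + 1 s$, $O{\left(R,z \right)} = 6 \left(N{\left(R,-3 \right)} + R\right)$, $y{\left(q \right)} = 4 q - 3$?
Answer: $-34176$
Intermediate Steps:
$y{\left(q \right)} = -3 + 4 q$
$v = -1424$ ($v = \left(-3 + 4 \cdot 23\right) \left(-16\right) = \left(-3 + 92\right) \left(-16\right) = 89 \left(-16\right) = -1424$)
$O{\left(R,z \right)} = 18 + 6 R$ ($O{\left(R,z \right)} = 6 \left(3 + R\right) = 18 + 6 R$)
$T{\left(p,s \right)} = 2 s$ ($T{\left(p,s \right)} = s + s = 2 s$)
$U = 24$ ($U = 2 \left(18 + 6 \left(-1\right)\right) = 2 \left(18 - 6\right) = 2 \cdot 12 = 24$)
$U v = 24 \left(-1424\right) = -34176$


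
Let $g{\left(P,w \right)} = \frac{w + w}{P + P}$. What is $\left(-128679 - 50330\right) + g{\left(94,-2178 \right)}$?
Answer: $- \frac{8414512}{47} \approx -1.7903 \cdot 10^{5}$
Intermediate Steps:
$g{\left(P,w \right)} = \frac{w}{P}$ ($g{\left(P,w \right)} = \frac{2 w}{2 P} = 2 w \frac{1}{2 P} = \frac{w}{P}$)
$\left(-128679 - 50330\right) + g{\left(94,-2178 \right)} = \left(-128679 - 50330\right) - \frac{2178}{94} = -179009 - \frac{1089}{47} = - \frac{8414512}{47}$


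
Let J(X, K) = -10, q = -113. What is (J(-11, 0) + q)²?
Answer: 15129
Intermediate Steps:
(J(-11, 0) + q)² = (-10 - 113)² = (-123)² = 15129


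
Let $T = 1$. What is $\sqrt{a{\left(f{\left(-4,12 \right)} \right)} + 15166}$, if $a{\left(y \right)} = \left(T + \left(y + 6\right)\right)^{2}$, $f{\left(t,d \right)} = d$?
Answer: $\sqrt{15527} \approx 124.61$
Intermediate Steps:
$a{\left(y \right)} = \left(7 + y\right)^{2}$ ($a{\left(y \right)} = \left(1 + \left(y + 6\right)\right)^{2} = \left(1 + \left(6 + y\right)\right)^{2} = \left(7 + y\right)^{2}$)
$\sqrt{a{\left(f{\left(-4,12 \right)} \right)} + 15166} = \sqrt{\left(7 + 12\right)^{2} + 15166} = \sqrt{19^{2} + 15166} = \sqrt{361 + 15166} = \sqrt{15527}$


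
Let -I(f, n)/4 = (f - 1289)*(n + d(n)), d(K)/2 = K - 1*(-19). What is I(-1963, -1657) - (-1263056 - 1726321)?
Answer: -61179087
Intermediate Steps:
d(K) = 38 + 2*K (d(K) = 2*(K - 1*(-19)) = 2*(K + 19) = 2*(19 + K) = 38 + 2*K)
I(f, n) = -4*(-1289 + f)*(38 + 3*n) (I(f, n) = -4*(f - 1289)*(n + (38 + 2*n)) = -4*(-1289 + f)*(38 + 3*n))
I(-1963, -1657) - (-1263056 - 1726321) = (195928 - 152*(-1963) + 15468*(-1657) - 12*(-1963)*(-1657)) - (-1263056 - 1726321) = (195928 + 298376 - 25630476 - 39032292) - 1*(-2989377) = -64168464 + 2989377 = -61179087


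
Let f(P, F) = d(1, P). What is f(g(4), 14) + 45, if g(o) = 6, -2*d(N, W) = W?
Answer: 42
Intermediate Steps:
d(N, W) = -W/2
f(P, F) = -P/2
f(g(4), 14) + 45 = -1/2*6 + 45 = -3 + 45 = 42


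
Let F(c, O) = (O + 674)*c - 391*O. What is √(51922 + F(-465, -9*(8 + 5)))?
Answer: 2*I*√40334 ≈ 401.67*I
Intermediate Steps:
F(c, O) = -391*O + c*(674 + O) (F(c, O) = (674 + O)*c - 391*O = c*(674 + O) - 391*O = -391*O + c*(674 + O))
√(51922 + F(-465, -9*(8 + 5))) = √(51922 + (-(-3519)*(8 + 5) + 674*(-465) - 9*(8 + 5)*(-465))) = √(51922 + (-(-3519)*13 - 313410 - 9*13*(-465))) = √(51922 + (-391*(-117) - 313410 - 117*(-465))) = √(51922 + (45747 - 313410 + 54405)) = √(51922 - 213258) = √(-161336) = 2*I*√40334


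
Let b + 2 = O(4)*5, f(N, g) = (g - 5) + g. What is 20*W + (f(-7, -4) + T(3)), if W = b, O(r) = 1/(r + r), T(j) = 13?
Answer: -55/2 ≈ -27.500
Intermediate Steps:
f(N, g) = -5 + 2*g (f(N, g) = (-5 + g) + g = -5 + 2*g)
O(r) = 1/(2*r)
b = -11/8 (b = -2 + ((½)/4)*5 = -2 + ((½)*(¼))*5 = -2 + (⅛)*5 = -2 + 5/8 = -11/8 ≈ -1.3750)
W = -11/8 ≈ -1.3750
20*W + (f(-7, -4) + T(3)) = 20*(-11/8) + ((-5 + 2*(-4)) + 13) = -55/2 + ((-5 - 8) + 13) = -55/2 + (-13 + 13) = -55/2 + 0 = -55/2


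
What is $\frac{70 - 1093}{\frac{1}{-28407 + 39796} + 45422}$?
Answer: $- \frac{3883649}{172437053} \approx -0.022522$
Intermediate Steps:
$\frac{70 - 1093}{\frac{1}{-28407 + 39796} + 45422} = - \frac{1023}{\frac{1}{11389} + 45422} = - \frac{1023}{\frac{517311159}{11389}} = \left(-1023\right) \frac{11389}{517311159} = - \frac{3883649}{172437053}$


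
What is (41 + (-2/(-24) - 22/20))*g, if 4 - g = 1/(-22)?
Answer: 213511/1320 ≈ 161.75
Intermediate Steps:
g = 89/22 (g = 4 - 1/(-22) = 4 - 1*(-1/22) = 4 + 1/22 = 89/22 ≈ 4.0455)
(41 + (-2/(-24) - 22/20))*g = (41 + (-2/(-24) - 22/20))*(89/22) = (41 + (-2*(-1/24) - 22*1/20))*(89/22) = (41 + (1/12 - 11/10))*(89/22) = (41 - 61/60)*(89/22) = (2399/60)*(89/22) = 213511/1320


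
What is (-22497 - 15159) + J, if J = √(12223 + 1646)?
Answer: -37656 + 3*√1541 ≈ -37538.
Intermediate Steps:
J = 3*√1541 (J = √13869 = 3*√1541 ≈ 117.77)
(-22497 - 15159) + J = (-22497 - 15159) + 3*√1541 = -37656 + 3*√1541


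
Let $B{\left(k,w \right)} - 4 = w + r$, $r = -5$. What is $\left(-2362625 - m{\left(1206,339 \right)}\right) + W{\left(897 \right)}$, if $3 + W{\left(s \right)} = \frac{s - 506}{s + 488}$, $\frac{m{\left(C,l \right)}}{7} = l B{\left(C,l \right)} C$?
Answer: $- \frac{1342984462329}{1385} \approx -9.6966 \cdot 10^{8}$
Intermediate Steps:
$B{\left(k,w \right)} = -1 + w$ ($B{\left(k,w \right)} = 4 + \left(w - 5\right) = 4 + \left(-5 + w\right) = -1 + w$)
$m{\left(C,l \right)} = 7 C l \left(-1 + l\right)$ ($m{\left(C,l \right)} = 7 l \left(-1 + l\right) C = 7 C l \left(-1 + l\right)$)
$W{\left(s \right)} = -3 + \frac{-506 + s}{488 + s}$ ($W{\left(s \right)} = -3 + \frac{s - 506}{s + 488} = -3 + \frac{-506 + s}{488 + s}$)
$\left(-2362625 - m{\left(1206,339 \right)}\right) + W{\left(897 \right)} = \left(-2362625 - 7 \cdot 1206 \cdot 339 \left(-1 + 339\right)\right) + \frac{2 \left(-985 - 897\right)}{488 + 897} = \left(-2362625 - 7 \cdot 1206 \cdot 339 \cdot 338\right) + \frac{2 \left(-985 - 897\right)}{1385} = \left(-2362625 - 967301244\right) + 2 \cdot \frac{1}{1385} \left(-1882\right) = \left(-2362625 - 967301244\right) - \frac{3764}{1385} = -969663869 - \frac{3764}{1385} = - \frac{1342984462329}{1385}$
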